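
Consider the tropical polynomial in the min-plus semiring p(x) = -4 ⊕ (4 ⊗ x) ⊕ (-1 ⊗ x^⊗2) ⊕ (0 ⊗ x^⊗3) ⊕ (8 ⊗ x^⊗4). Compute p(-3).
p(-3) = -9

A tropical monomial a ⊗ x^⊗i evaluates to a + i · x. Evaluating each term at x = -3:
  Term 0 contributes -4 + 0 · -3 = -4
  Term 1 contributes 4 + 1 · -3 = 1
  Term 2 contributes -1 + 2 · -3 = -7
  Term 3 contributes 0 + 3 · -3 = -9
  Term 4 contributes 8 + 4 · -3 = -4
p(-3) = ⊕ of these = min[-4, 1, -7, -9, -4] = -9.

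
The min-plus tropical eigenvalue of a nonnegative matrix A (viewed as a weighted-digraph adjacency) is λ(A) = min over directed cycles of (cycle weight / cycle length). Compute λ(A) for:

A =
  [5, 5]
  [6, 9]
λ(A) = 5

Enumerate directed cycles and compute their means (weight / length). Sample:
  cycle 0 → 0: weight = 5, length = 1, mean = 5/1 ≈ 5.000
  cycle 1 → 1: weight = 9, length = 1, mean = 9/1 ≈ 9.000
  cycle 0 → 1 → 0: weight = 11, length = 2, mean = 11/2 ≈ 5.500
  cycle 1 → 0 → 1: weight = 11, length = 2, mean = 11/2 ≈ 5.500
Minimum mean = 5.000, attained e.g. along the cycle 0 → 0 with weight 5 and length 1. So λ(A) = 5/1 = 5.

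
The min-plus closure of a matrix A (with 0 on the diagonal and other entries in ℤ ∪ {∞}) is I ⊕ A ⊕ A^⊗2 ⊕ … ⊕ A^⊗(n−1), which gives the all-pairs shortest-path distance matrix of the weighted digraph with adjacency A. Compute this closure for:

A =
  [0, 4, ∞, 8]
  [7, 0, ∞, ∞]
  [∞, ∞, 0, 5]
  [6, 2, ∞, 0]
Closure =
  [0, 4, ∞, 8]
  [7, 0, ∞, 15]
  [11, 7, 0, 5]
  [6, 2, ∞, 0]

This is the Floyd-Warshall all-pairs shortest-path computation. For each intermediate vertex k = 0, 1, …, 3, update dist[i][j] ← min(dist[i][j], dist[i][k] + dist[k][j]). The final matrix gives, for each (i, j), the minimum total weight of any directed path from i to j (possibly empty when i = j).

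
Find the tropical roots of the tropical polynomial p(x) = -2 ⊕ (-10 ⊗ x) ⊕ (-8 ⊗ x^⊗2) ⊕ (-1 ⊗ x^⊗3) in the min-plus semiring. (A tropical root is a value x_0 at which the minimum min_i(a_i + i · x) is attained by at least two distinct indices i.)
Roots: {-7, -2, 8}

Each tropical root is a break point of the lower envelope of the lines y = a_i + i · x (there are 4 lines, with slopes 0, 1, ..., 3). Only the lines that attain the minimum somewhere contribute to roots; other lines are dominated. Here the surviving (envelope) indices are i = 3, i = 2, i = 1, i = 0.
Intersections between consecutive envelope lines give the roots: for adjacent envelope indices i < j the intersection is x = (a_i − a_j) / (j − i). Reading off the sorted break points: {-7, -2, 8}.
Verification: at each break x_0, at least two indices attain the minimum of min_i(a_i + i · x_0).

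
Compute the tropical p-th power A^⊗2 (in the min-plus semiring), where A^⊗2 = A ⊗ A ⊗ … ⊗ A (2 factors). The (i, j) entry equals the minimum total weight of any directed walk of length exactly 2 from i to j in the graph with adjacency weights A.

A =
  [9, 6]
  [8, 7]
A^⊗2 =
  [14, 13]
  [15, 14]

Each entry (A^⊗2)_ij equals the minimum over all length-2 walks i = v_0 → v_1 → … → v_2 = j of Σ_t A[v_t][v_{t+1}]. For example, for (i, j) = (0, 1) we minimise over 2 possible intermediate vertex sequences; the minimum is 13, attained along the walk 0 → 1 → 1.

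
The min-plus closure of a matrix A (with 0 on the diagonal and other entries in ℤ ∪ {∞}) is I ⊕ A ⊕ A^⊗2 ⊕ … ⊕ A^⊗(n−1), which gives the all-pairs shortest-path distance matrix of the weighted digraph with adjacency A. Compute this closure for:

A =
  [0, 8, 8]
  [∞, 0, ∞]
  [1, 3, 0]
Closure =
  [0, 8, 8]
  [∞, 0, ∞]
  [1, 3, 0]

This is the Floyd-Warshall all-pairs shortest-path computation. For each intermediate vertex k = 0, 1, …, 2, update dist[i][j] ← min(dist[i][j], dist[i][k] + dist[k][j]). The final matrix gives, for each (i, j), the minimum total weight of any directed path from i to j (possibly empty when i = j).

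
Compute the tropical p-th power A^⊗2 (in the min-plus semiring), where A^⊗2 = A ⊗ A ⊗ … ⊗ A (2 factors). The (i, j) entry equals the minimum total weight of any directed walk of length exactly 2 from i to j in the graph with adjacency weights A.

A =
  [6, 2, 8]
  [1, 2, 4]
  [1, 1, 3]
A^⊗2 =
  [3, 4, 6]
  [3, 3, 6]
  [2, 3, 5]

Each entry (A^⊗2)_ij equals the minimum over all length-2 walks i = v_0 → v_1 → … → v_2 = j of Σ_t A[v_t][v_{t+1}]. For example, for (i, j) = (0, 2) we minimise over 3 possible intermediate vertex sequences; the minimum is 6, attained along the walk 0 → 1 → 2.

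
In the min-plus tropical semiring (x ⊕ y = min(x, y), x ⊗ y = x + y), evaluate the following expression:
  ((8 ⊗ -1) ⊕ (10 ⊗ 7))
((8 ⊗ -1) ⊕ (10 ⊗ 7)) = 7

Expand innermost to outermost. Recall ⊕ takes the minimum of its arguments and ⊗ takes their sum. Working out the expression ((8 ⊗ -1) ⊕ (10 ⊗ 7)) gives 7.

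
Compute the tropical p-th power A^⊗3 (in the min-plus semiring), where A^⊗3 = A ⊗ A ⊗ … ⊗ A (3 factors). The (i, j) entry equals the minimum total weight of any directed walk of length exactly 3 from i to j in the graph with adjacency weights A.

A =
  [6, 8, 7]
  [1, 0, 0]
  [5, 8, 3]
A^⊗3 =
  [9, 8, 8]
  [1, 0, 0]
  [9, 8, 8]

Each entry (A^⊗3)_ij equals the minimum over all length-3 walks i = v_0 → v_1 → … → v_3 = j of Σ_t A[v_t][v_{t+1}]. For example, for (i, j) = (0, 2) we minimise over 9 possible intermediate vertex sequences; the minimum is 8, attained along the walk 0 → 1 → 1 → 2.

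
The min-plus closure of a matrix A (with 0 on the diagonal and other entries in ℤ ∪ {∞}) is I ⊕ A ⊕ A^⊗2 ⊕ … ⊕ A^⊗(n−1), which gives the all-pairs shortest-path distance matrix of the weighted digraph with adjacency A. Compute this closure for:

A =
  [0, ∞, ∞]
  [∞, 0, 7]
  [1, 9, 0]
Closure =
  [0, ∞, ∞]
  [8, 0, 7]
  [1, 9, 0]

This is the Floyd-Warshall all-pairs shortest-path computation. For each intermediate vertex k = 0, 1, …, 2, update dist[i][j] ← min(dist[i][j], dist[i][k] + dist[k][j]). The final matrix gives, for each (i, j), the minimum total weight of any directed path from i to j (possibly empty when i = j).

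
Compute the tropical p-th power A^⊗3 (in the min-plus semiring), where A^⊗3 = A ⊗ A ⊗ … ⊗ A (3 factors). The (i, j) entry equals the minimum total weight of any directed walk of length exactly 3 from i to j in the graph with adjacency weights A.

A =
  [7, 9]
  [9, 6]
A^⊗3 =
  [21, 21]
  [21, 18]

Each entry (A^⊗3)_ij equals the minimum over all length-3 walks i = v_0 → v_1 → … → v_3 = j of Σ_t A[v_t][v_{t+1}]. For example, for (i, j) = (0, 1) we minimise over 4 possible intermediate vertex sequences; the minimum is 21, attained along the walk 0 → 1 → 1 → 1.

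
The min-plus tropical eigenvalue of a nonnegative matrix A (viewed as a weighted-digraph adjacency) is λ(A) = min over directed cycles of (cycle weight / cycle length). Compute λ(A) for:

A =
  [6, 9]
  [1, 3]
λ(A) = 3

Enumerate directed cycles and compute their means (weight / length). Sample:
  cycle 0 → 0: weight = 6, length = 1, mean = 6/1 ≈ 6.000
  cycle 1 → 1: weight = 3, length = 1, mean = 3/1 ≈ 3.000
  cycle 0 → 1 → 0: weight = 10, length = 2, mean = 10/2 ≈ 5.000
  cycle 1 → 0 → 1: weight = 10, length = 2, mean = 10/2 ≈ 5.000
Minimum mean = 3.000, attained e.g. along the cycle 1 → 1 with weight 3 and length 1. So λ(A) = 3/1 = 3.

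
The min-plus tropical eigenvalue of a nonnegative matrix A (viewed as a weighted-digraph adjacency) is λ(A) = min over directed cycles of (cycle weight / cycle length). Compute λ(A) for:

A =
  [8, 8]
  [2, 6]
λ(A) = 5

Enumerate directed cycles and compute their means (weight / length). Sample:
  cycle 0 → 0: weight = 8, length = 1, mean = 8/1 ≈ 8.000
  cycle 1 → 1: weight = 6, length = 1, mean = 6/1 ≈ 6.000
  cycle 0 → 1 → 0: weight = 10, length = 2, mean = 10/2 ≈ 5.000
  cycle 1 → 0 → 1: weight = 10, length = 2, mean = 10/2 ≈ 5.000
Minimum mean = 5.000, attained e.g. along the cycle 0 → 1 → 0 with weight 10 and length 2. So λ(A) = 10/2 = 5.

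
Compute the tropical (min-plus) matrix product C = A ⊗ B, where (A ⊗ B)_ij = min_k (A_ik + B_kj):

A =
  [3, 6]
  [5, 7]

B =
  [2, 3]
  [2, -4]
A ⊗ B =
  [5, 2]
  [7, 3]

Apply the min-plus product entry-by-entry:
  C[0][0] = min over k of (A[0][0] + B[0][0] = 3 + 2 = 5, A[0][1] + B[1][0] = 6 + 2 = 8) = 5 (attained at k = 0)
  C[0][1] = min over k of (A[0][0] + B[0][1] = 3 + 3 = 6, A[0][1] + B[1][1] = 6 + -4 = 2) = 2 (attained at k = 1)
  C[1][0] = min over k of (A[1][0] + B[0][0] = 5 + 2 = 7, A[1][1] + B[1][0] = 7 + 2 = 9) = 7 (attained at k = 0)
  C[1][1] = min over k of (A[1][0] + B[0][1] = 5 + 3 = 8, A[1][1] + B[1][1] = 7 + -4 = 3) = 3 (attained at k = 1)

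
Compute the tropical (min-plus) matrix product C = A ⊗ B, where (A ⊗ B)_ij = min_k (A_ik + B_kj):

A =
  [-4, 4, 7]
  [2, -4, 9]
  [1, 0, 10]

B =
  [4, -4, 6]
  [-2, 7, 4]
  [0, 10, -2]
A ⊗ B =
  [0, -8, 2]
  [-6, -2, 0]
  [-2, -3, 4]

Apply the min-plus product entry-by-entry:
  C[0][0] = min over k of (A[0][0] + B[0][0] = -4 + 4 = 0, A[0][1] + B[1][0] = 4 + -2 = 2, A[0][2] + B[2][0] = 7 + 0 = 7) = 0 (attained at k = 0)
  C[0][1] = min over k of (A[0][0] + B[0][1] = -4 + -4 = -8, A[0][1] + B[1][1] = 4 + 7 = 11, A[0][2] + B[2][1] = 7 + 10 = 17) = -8 (attained at k = 0)
  C[0][2] = min over k of (A[0][0] + B[0][2] = -4 + 6 = 2, A[0][1] + B[1][2] = 4 + 4 = 8, A[0][2] + B[2][2] = 7 + -2 = 5) = 2 (attained at k = 0)
  C[1][0] = min over k of (A[1][0] + B[0][0] = 2 + 4 = 6, A[1][1] + B[1][0] = -4 + -2 = -6, A[1][2] + B[2][0] = 9 + 0 = 9) = -6 (attained at k = 1)
  C[1][1] = min over k of (A[1][0] + B[0][1] = 2 + -4 = -2, A[1][1] + B[1][1] = -4 + 7 = 3, A[1][2] + B[2][1] = 9 + 10 = 19) = -2 (attained at k = 0)
  C[1][2] = min over k of (A[1][0] + B[0][2] = 2 + 6 = 8, A[1][1] + B[1][2] = -4 + 4 = 0, A[1][2] + B[2][2] = 9 + -2 = 7) = 0 (attained at k = 1)
  C[2][0] = min over k of (A[2][0] + B[0][0] = 1 + 4 = 5, A[2][1] + B[1][0] = 0 + -2 = -2, A[2][2] + B[2][0] = 10 + 0 = 10) = -2 (attained at k = 1)
  C[2][1] = min over k of (A[2][0] + B[0][1] = 1 + -4 = -3, A[2][1] + B[1][1] = 0 + 7 = 7, A[2][2] + B[2][1] = 10 + 10 = 20) = -3 (attained at k = 0)
  C[2][2] = min over k of (A[2][0] + B[0][2] = 1 + 6 = 7, A[2][1] + B[1][2] = 0 + 4 = 4, A[2][2] + B[2][2] = 10 + -2 = 8) = 4 (attained at k = 1)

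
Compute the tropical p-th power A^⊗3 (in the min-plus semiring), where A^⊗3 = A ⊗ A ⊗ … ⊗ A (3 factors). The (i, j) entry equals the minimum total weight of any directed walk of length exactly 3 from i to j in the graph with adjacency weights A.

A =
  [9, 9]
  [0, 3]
A^⊗3 =
  [12, 15]
  [6, 9]

Each entry (A^⊗3)_ij equals the minimum over all length-3 walks i = v_0 → v_1 → … → v_3 = j of Σ_t A[v_t][v_{t+1}]. For example, for (i, j) = (0, 1) we minimise over 4 possible intermediate vertex sequences; the minimum is 15, attained along the walk 0 → 1 → 1 → 1.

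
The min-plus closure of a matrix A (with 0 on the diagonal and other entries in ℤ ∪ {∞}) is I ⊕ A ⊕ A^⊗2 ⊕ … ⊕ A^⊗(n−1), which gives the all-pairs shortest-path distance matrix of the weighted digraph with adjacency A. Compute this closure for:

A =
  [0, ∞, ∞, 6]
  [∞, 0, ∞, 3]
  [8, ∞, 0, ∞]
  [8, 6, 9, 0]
Closure =
  [0, 12, 15, 6]
  [11, 0, 12, 3]
  [8, 20, 0, 14]
  [8, 6, 9, 0]

This is the Floyd-Warshall all-pairs shortest-path computation. For each intermediate vertex k = 0, 1, …, 3, update dist[i][j] ← min(dist[i][j], dist[i][k] + dist[k][j]). The final matrix gives, for each (i, j), the minimum total weight of any directed path from i to j (possibly empty when i = j).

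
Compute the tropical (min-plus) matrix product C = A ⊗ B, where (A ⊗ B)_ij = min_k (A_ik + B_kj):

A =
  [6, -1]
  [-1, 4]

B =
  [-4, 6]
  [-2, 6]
A ⊗ B =
  [-3, 5]
  [-5, 5]

Apply the min-plus product entry-by-entry:
  C[0][0] = min over k of (A[0][0] + B[0][0] = 6 + -4 = 2, A[0][1] + B[1][0] = -1 + -2 = -3) = -3 (attained at k = 1)
  C[0][1] = min over k of (A[0][0] + B[0][1] = 6 + 6 = 12, A[0][1] + B[1][1] = -1 + 6 = 5) = 5 (attained at k = 1)
  C[1][0] = min over k of (A[1][0] + B[0][0] = -1 + -4 = -5, A[1][1] + B[1][0] = 4 + -2 = 2) = -5 (attained at k = 0)
  C[1][1] = min over k of (A[1][0] + B[0][1] = -1 + 6 = 5, A[1][1] + B[1][1] = 4 + 6 = 10) = 5 (attained at k = 0)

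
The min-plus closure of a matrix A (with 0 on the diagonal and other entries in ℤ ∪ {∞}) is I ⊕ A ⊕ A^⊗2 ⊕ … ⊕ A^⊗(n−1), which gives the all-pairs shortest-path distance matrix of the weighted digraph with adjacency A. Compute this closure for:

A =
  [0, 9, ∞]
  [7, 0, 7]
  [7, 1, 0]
Closure =
  [0, 9, 16]
  [7, 0, 7]
  [7, 1, 0]

This is the Floyd-Warshall all-pairs shortest-path computation. For each intermediate vertex k = 0, 1, …, 2, update dist[i][j] ← min(dist[i][j], dist[i][k] + dist[k][j]). The final matrix gives, for each (i, j), the minimum total weight of any directed path from i to j (possibly empty when i = j).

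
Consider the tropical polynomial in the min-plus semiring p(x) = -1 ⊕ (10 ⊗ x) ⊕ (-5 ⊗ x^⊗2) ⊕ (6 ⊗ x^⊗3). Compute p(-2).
p(-2) = -9

A tropical monomial a ⊗ x^⊗i evaluates to a + i · x. Evaluating each term at x = -2:
  Term 0 contributes -1 + 0 · -2 = -1
  Term 1 contributes 10 + 1 · -2 = 8
  Term 2 contributes -5 + 2 · -2 = -9
  Term 3 contributes 6 + 3 · -2 = 0
p(-2) = ⊕ of these = min[-1, 8, -9, 0] = -9.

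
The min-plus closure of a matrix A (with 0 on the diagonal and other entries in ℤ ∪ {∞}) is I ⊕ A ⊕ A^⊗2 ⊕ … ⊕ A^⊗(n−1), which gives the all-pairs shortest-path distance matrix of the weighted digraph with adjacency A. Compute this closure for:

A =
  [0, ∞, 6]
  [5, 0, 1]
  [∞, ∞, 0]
Closure =
  [0, ∞, 6]
  [5, 0, 1]
  [∞, ∞, 0]

This is the Floyd-Warshall all-pairs shortest-path computation. For each intermediate vertex k = 0, 1, …, 2, update dist[i][j] ← min(dist[i][j], dist[i][k] + dist[k][j]). The final matrix gives, for each (i, j), the minimum total weight of any directed path from i to j (possibly empty when i = j).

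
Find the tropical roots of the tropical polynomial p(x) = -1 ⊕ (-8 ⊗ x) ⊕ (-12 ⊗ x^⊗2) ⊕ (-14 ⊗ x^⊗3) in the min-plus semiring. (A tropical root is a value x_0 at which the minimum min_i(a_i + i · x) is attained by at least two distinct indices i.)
Roots: {2, 4, 7}

Each tropical root is a break point of the lower envelope of the lines y = a_i + i · x (there are 4 lines, with slopes 0, 1, ..., 3). Only the lines that attain the minimum somewhere contribute to roots; other lines are dominated. Here the surviving (envelope) indices are i = 3, i = 2, i = 1, i = 0.
Intersections between consecutive envelope lines give the roots: for adjacent envelope indices i < j the intersection is x = (a_i − a_j) / (j − i). Reading off the sorted break points: {2, 4, 7}.
Verification: at each break x_0, at least two indices attain the minimum of min_i(a_i + i · x_0).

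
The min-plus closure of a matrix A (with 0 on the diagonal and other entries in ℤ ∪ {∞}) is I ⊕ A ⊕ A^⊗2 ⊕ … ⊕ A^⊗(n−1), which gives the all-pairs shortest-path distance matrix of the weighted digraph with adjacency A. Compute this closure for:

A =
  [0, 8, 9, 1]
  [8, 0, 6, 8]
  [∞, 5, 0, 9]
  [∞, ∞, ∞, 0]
Closure =
  [0, 8, 9, 1]
  [8, 0, 6, 8]
  [13, 5, 0, 9]
  [∞, ∞, ∞, 0]

This is the Floyd-Warshall all-pairs shortest-path computation. For each intermediate vertex k = 0, 1, …, 3, update dist[i][j] ← min(dist[i][j], dist[i][k] + dist[k][j]). The final matrix gives, for each (i, j), the minimum total weight of any directed path from i to j (possibly empty when i = j).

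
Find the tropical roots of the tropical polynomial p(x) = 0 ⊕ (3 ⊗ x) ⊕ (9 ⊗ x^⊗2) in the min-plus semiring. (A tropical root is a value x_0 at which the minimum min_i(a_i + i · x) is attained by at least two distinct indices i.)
Roots: {-6, -3}

Each tropical root is a break point of the lower envelope of the lines y = a_i + i · x (there are 3 lines, with slopes 0, 1, ..., 2). Only the lines that attain the minimum somewhere contribute to roots; other lines are dominated. Here the surviving (envelope) indices are i = 2, i = 1, i = 0.
Intersections between consecutive envelope lines give the roots: for adjacent envelope indices i < j the intersection is x = (a_i − a_j) / (j − i). Reading off the sorted break points: {-6, -3}.
Verification: at each break x_0, at least two indices attain the minimum of min_i(a_i + i · x_0).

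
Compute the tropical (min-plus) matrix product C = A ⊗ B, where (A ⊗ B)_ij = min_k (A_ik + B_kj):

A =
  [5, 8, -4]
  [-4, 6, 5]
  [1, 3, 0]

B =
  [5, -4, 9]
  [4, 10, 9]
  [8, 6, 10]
A ⊗ B =
  [4, 1, 6]
  [1, -8, 5]
  [6, -3, 10]

Apply the min-plus product entry-by-entry:
  C[0][0] = min over k of (A[0][0] + B[0][0] = 5 + 5 = 10, A[0][1] + B[1][0] = 8 + 4 = 12, A[0][2] + B[2][0] = -4 + 8 = 4) = 4 (attained at k = 2)
  C[0][1] = min over k of (A[0][0] + B[0][1] = 5 + -4 = 1, A[0][1] + B[1][1] = 8 + 10 = 18, A[0][2] + B[2][1] = -4 + 6 = 2) = 1 (attained at k = 0)
  C[0][2] = min over k of (A[0][0] + B[0][2] = 5 + 9 = 14, A[0][1] + B[1][2] = 8 + 9 = 17, A[0][2] + B[2][2] = -4 + 10 = 6) = 6 (attained at k = 2)
  C[1][0] = min over k of (A[1][0] + B[0][0] = -4 + 5 = 1, A[1][1] + B[1][0] = 6 + 4 = 10, A[1][2] + B[2][0] = 5 + 8 = 13) = 1 (attained at k = 0)
  C[1][1] = min over k of (A[1][0] + B[0][1] = -4 + -4 = -8, A[1][1] + B[1][1] = 6 + 10 = 16, A[1][2] + B[2][1] = 5 + 6 = 11) = -8 (attained at k = 0)
  C[1][2] = min over k of (A[1][0] + B[0][2] = -4 + 9 = 5, A[1][1] + B[1][2] = 6 + 9 = 15, A[1][2] + B[2][2] = 5 + 10 = 15) = 5 (attained at k = 0)
  C[2][0] = min over k of (A[2][0] + B[0][0] = 1 + 5 = 6, A[2][1] + B[1][0] = 3 + 4 = 7, A[2][2] + B[2][0] = 0 + 8 = 8) = 6 (attained at k = 0)
  C[2][1] = min over k of (A[2][0] + B[0][1] = 1 + -4 = -3, A[2][1] + B[1][1] = 3 + 10 = 13, A[2][2] + B[2][1] = 0 + 6 = 6) = -3 (attained at k = 0)
  C[2][2] = min over k of (A[2][0] + B[0][2] = 1 + 9 = 10, A[2][1] + B[1][2] = 3 + 9 = 12, A[2][2] + B[2][2] = 0 + 10 = 10) = 10 (attained at k = 0)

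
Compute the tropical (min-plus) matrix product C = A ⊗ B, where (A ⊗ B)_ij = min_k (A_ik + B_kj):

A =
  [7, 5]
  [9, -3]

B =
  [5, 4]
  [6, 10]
A ⊗ B =
  [11, 11]
  [3, 7]

Apply the min-plus product entry-by-entry:
  C[0][0] = min over k of (A[0][0] + B[0][0] = 7 + 5 = 12, A[0][1] + B[1][0] = 5 + 6 = 11) = 11 (attained at k = 1)
  C[0][1] = min over k of (A[0][0] + B[0][1] = 7 + 4 = 11, A[0][1] + B[1][1] = 5 + 10 = 15) = 11 (attained at k = 0)
  C[1][0] = min over k of (A[1][0] + B[0][0] = 9 + 5 = 14, A[1][1] + B[1][0] = -3 + 6 = 3) = 3 (attained at k = 1)
  C[1][1] = min over k of (A[1][0] + B[0][1] = 9 + 4 = 13, A[1][1] + B[1][1] = -3 + 10 = 7) = 7 (attained at k = 1)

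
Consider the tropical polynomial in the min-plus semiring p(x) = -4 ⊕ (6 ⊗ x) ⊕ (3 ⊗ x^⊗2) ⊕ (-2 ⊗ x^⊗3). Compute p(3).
p(3) = -4

A tropical monomial a ⊗ x^⊗i evaluates to a + i · x. Evaluating each term at x = 3:
  Term 0 contributes -4 + 0 · 3 = -4
  Term 1 contributes 6 + 1 · 3 = 9
  Term 2 contributes 3 + 2 · 3 = 9
  Term 3 contributes -2 + 3 · 3 = 7
p(3) = ⊕ of these = min[-4, 9, 9, 7] = -4.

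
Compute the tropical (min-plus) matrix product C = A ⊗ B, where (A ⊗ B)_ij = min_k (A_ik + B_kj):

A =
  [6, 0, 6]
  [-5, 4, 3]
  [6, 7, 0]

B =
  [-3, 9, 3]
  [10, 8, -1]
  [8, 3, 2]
A ⊗ B =
  [3, 8, -1]
  [-8, 4, -2]
  [3, 3, 2]

Apply the min-plus product entry-by-entry:
  C[0][0] = min over k of (A[0][0] + B[0][0] = 6 + -3 = 3, A[0][1] + B[1][0] = 0 + 10 = 10, A[0][2] + B[2][0] = 6 + 8 = 14) = 3 (attained at k = 0)
  C[0][1] = min over k of (A[0][0] + B[0][1] = 6 + 9 = 15, A[0][1] + B[1][1] = 0 + 8 = 8, A[0][2] + B[2][1] = 6 + 3 = 9) = 8 (attained at k = 1)
  C[0][2] = min over k of (A[0][0] + B[0][2] = 6 + 3 = 9, A[0][1] + B[1][2] = 0 + -1 = -1, A[0][2] + B[2][2] = 6 + 2 = 8) = -1 (attained at k = 1)
  C[1][0] = min over k of (A[1][0] + B[0][0] = -5 + -3 = -8, A[1][1] + B[1][0] = 4 + 10 = 14, A[1][2] + B[2][0] = 3 + 8 = 11) = -8 (attained at k = 0)
  C[1][1] = min over k of (A[1][0] + B[0][1] = -5 + 9 = 4, A[1][1] + B[1][1] = 4 + 8 = 12, A[1][2] + B[2][1] = 3 + 3 = 6) = 4 (attained at k = 0)
  C[1][2] = min over k of (A[1][0] + B[0][2] = -5 + 3 = -2, A[1][1] + B[1][2] = 4 + -1 = 3, A[1][2] + B[2][2] = 3 + 2 = 5) = -2 (attained at k = 0)
  C[2][0] = min over k of (A[2][0] + B[0][0] = 6 + -3 = 3, A[2][1] + B[1][0] = 7 + 10 = 17, A[2][2] + B[2][0] = 0 + 8 = 8) = 3 (attained at k = 0)
  C[2][1] = min over k of (A[2][0] + B[0][1] = 6 + 9 = 15, A[2][1] + B[1][1] = 7 + 8 = 15, A[2][2] + B[2][1] = 0 + 3 = 3) = 3 (attained at k = 2)
  C[2][2] = min over k of (A[2][0] + B[0][2] = 6 + 3 = 9, A[2][1] + B[1][2] = 7 + -1 = 6, A[2][2] + B[2][2] = 0 + 2 = 2) = 2 (attained at k = 2)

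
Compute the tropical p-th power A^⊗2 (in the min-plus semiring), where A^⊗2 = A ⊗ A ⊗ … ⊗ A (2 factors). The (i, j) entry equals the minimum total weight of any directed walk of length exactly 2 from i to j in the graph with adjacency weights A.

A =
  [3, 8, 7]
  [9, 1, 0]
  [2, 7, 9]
A^⊗2 =
  [6, 9, 8]
  [2, 2, 1]
  [5, 8, 7]

Each entry (A^⊗2)_ij equals the minimum over all length-2 walks i = v_0 → v_1 → … → v_2 = j of Σ_t A[v_t][v_{t+1}]. For example, for (i, j) = (0, 2) we minimise over 3 possible intermediate vertex sequences; the minimum is 8, attained along the walk 0 → 1 → 2.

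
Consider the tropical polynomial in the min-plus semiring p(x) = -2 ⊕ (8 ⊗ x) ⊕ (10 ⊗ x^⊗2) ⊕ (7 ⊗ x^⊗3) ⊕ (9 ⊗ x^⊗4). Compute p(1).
p(1) = -2

A tropical monomial a ⊗ x^⊗i evaluates to a + i · x. Evaluating each term at x = 1:
  Term 0 contributes -2 + 0 · 1 = -2
  Term 1 contributes 8 + 1 · 1 = 9
  Term 2 contributes 10 + 2 · 1 = 12
  Term 3 contributes 7 + 3 · 1 = 10
  Term 4 contributes 9 + 4 · 1 = 13
p(1) = ⊕ of these = min[-2, 9, 12, 10, 13] = -2.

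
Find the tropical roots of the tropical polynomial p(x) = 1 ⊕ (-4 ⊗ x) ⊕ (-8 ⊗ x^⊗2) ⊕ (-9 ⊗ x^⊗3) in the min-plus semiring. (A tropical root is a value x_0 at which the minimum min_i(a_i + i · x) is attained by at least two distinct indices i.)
Roots: {1, 4, 5}

Each tropical root is a break point of the lower envelope of the lines y = a_i + i · x (there are 4 lines, with slopes 0, 1, ..., 3). Only the lines that attain the minimum somewhere contribute to roots; other lines are dominated. Here the surviving (envelope) indices are i = 3, i = 2, i = 1, i = 0.
Intersections between consecutive envelope lines give the roots: for adjacent envelope indices i < j the intersection is x = (a_i − a_j) / (j − i). Reading off the sorted break points: {1, 4, 5}.
Verification: at each break x_0, at least two indices attain the minimum of min_i(a_i + i · x_0).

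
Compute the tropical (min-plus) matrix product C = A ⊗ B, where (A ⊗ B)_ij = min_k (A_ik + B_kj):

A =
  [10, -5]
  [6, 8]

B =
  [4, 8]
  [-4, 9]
A ⊗ B =
  [-9, 4]
  [4, 14]

Apply the min-plus product entry-by-entry:
  C[0][0] = min over k of (A[0][0] + B[0][0] = 10 + 4 = 14, A[0][1] + B[1][0] = -5 + -4 = -9) = -9 (attained at k = 1)
  C[0][1] = min over k of (A[0][0] + B[0][1] = 10 + 8 = 18, A[0][1] + B[1][1] = -5 + 9 = 4) = 4 (attained at k = 1)
  C[1][0] = min over k of (A[1][0] + B[0][0] = 6 + 4 = 10, A[1][1] + B[1][0] = 8 + -4 = 4) = 4 (attained at k = 1)
  C[1][1] = min over k of (A[1][0] + B[0][1] = 6 + 8 = 14, A[1][1] + B[1][1] = 8 + 9 = 17) = 14 (attained at k = 0)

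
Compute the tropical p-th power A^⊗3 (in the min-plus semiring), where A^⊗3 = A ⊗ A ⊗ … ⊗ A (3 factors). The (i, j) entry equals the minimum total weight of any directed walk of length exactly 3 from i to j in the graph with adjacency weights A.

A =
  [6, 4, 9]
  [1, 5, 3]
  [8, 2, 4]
A^⊗3 =
  [10, 9, 11]
  [6, 9, 8]
  [7, 7, 9]

Each entry (A^⊗3)_ij equals the minimum over all length-3 walks i = v_0 → v_1 → … → v_3 = j of Σ_t A[v_t][v_{t+1}]. For example, for (i, j) = (0, 2) we minimise over 9 possible intermediate vertex sequences; the minimum is 11, attained along the walk 0 → 1 → 2 → 2.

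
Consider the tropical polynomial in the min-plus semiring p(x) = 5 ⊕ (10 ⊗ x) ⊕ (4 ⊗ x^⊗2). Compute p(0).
p(0) = 4

A tropical monomial a ⊗ x^⊗i evaluates to a + i · x. Evaluating each term at x = 0:
  Term 0 contributes 5 + 0 · 0 = 5
  Term 1 contributes 10 + 1 · 0 = 10
  Term 2 contributes 4 + 2 · 0 = 4
p(0) = ⊕ of these = min[5, 10, 4] = 4.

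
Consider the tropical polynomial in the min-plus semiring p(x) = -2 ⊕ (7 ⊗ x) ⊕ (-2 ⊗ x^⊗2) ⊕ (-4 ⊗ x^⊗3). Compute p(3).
p(3) = -2

A tropical monomial a ⊗ x^⊗i evaluates to a + i · x. Evaluating each term at x = 3:
  Term 0 contributes -2 + 0 · 3 = -2
  Term 1 contributes 7 + 1 · 3 = 10
  Term 2 contributes -2 + 2 · 3 = 4
  Term 3 contributes -4 + 3 · 3 = 5
p(3) = ⊕ of these = min[-2, 10, 4, 5] = -2.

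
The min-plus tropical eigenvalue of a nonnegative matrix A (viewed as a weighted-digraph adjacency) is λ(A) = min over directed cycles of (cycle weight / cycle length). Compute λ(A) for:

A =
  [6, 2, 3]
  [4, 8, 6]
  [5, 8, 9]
λ(A) = 3

Enumerate directed cycles and compute their means (weight / length). Sample:
  cycle 0 → 0: weight = 6, length = 1, mean = 6/1 ≈ 6.000
  cycle 1 → 1: weight = 8, length = 1, mean = 8/1 ≈ 8.000
  cycle 2 → 2: weight = 9, length = 1, mean = 9/1 ≈ 9.000
  cycle 0 → 1 → 0: weight = 6, length = 2, mean = 6/2 ≈ 3.000
  cycle 0 → 2 → 0: weight = 8, length = 2, mean = 8/2 ≈ 4.000
  cycle 1 → 0 → 1: weight = 6, length = 2, mean = 6/2 ≈ 3.000
Minimum mean = 3.000, attained e.g. along the cycle 0 → 1 → 0 with weight 6 and length 2. So λ(A) = 6/2 = 3.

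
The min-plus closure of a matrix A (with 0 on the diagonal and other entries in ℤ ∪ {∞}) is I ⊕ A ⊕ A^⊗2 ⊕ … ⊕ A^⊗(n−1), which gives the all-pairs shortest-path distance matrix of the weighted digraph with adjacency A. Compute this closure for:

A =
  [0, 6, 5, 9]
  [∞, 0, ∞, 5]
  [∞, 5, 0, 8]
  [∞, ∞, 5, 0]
Closure =
  [0, 6, 5, 9]
  [∞, 0, 10, 5]
  [∞, 5, 0, 8]
  [∞, 10, 5, 0]

This is the Floyd-Warshall all-pairs shortest-path computation. For each intermediate vertex k = 0, 1, …, 3, update dist[i][j] ← min(dist[i][j], dist[i][k] + dist[k][j]). The final matrix gives, for each (i, j), the minimum total weight of any directed path from i to j (possibly empty when i = j).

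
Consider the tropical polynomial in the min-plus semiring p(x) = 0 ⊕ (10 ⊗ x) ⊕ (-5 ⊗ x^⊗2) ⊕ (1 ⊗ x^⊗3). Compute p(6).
p(6) = 0

A tropical monomial a ⊗ x^⊗i evaluates to a + i · x. Evaluating each term at x = 6:
  Term 0 contributes 0 + 0 · 6 = 0
  Term 1 contributes 10 + 1 · 6 = 16
  Term 2 contributes -5 + 2 · 6 = 7
  Term 3 contributes 1 + 3 · 6 = 19
p(6) = ⊕ of these = min[0, 16, 7, 19] = 0.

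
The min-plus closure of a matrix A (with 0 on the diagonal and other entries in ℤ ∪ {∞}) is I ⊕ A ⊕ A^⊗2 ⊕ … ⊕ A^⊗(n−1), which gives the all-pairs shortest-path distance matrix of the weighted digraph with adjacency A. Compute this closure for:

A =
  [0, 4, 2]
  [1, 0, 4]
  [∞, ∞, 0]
Closure =
  [0, 4, 2]
  [1, 0, 3]
  [∞, ∞, 0]

This is the Floyd-Warshall all-pairs shortest-path computation. For each intermediate vertex k = 0, 1, …, 2, update dist[i][j] ← min(dist[i][j], dist[i][k] + dist[k][j]). The final matrix gives, for each (i, j), the minimum total weight of any directed path from i to j (possibly empty when i = j).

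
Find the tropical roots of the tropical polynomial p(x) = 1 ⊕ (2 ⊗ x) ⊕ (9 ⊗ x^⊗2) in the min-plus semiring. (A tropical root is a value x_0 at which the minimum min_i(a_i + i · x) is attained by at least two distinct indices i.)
Roots: {-7, -1}

Each tropical root is a break point of the lower envelope of the lines y = a_i + i · x (there are 3 lines, with slopes 0, 1, ..., 2). Only the lines that attain the minimum somewhere contribute to roots; other lines are dominated. Here the surviving (envelope) indices are i = 2, i = 1, i = 0.
Intersections between consecutive envelope lines give the roots: for adjacent envelope indices i < j the intersection is x = (a_i − a_j) / (j − i). Reading off the sorted break points: {-7, -1}.
Verification: at each break x_0, at least two indices attain the minimum of min_i(a_i + i · x_0).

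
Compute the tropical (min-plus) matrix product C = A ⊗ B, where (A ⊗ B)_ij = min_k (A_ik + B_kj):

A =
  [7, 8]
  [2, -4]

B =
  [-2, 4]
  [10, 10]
A ⊗ B =
  [5, 11]
  [0, 6]

Apply the min-plus product entry-by-entry:
  C[0][0] = min over k of (A[0][0] + B[0][0] = 7 + -2 = 5, A[0][1] + B[1][0] = 8 + 10 = 18) = 5 (attained at k = 0)
  C[0][1] = min over k of (A[0][0] + B[0][1] = 7 + 4 = 11, A[0][1] + B[1][1] = 8 + 10 = 18) = 11 (attained at k = 0)
  C[1][0] = min over k of (A[1][0] + B[0][0] = 2 + -2 = 0, A[1][1] + B[1][0] = -4 + 10 = 6) = 0 (attained at k = 0)
  C[1][1] = min over k of (A[1][0] + B[0][1] = 2 + 4 = 6, A[1][1] + B[1][1] = -4 + 10 = 6) = 6 (attained at k = 0)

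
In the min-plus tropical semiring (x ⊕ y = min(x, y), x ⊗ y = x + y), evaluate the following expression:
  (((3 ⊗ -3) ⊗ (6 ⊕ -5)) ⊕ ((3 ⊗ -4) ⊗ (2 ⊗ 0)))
(((3 ⊗ -3) ⊗ (6 ⊕ -5)) ⊕ ((3 ⊗ -4) ⊗ (2 ⊗ 0))) = -5

Expand innermost to outermost. Recall ⊕ takes the minimum of its arguments and ⊗ takes their sum. Working out the expression (((3 ⊗ -3) ⊗ (6 ⊕ -5)) ⊕ ((3 ⊗ -4) ⊗ (2 ⊗ 0))) gives -5.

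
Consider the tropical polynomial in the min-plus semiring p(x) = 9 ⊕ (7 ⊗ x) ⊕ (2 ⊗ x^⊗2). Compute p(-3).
p(-3) = -4

A tropical monomial a ⊗ x^⊗i evaluates to a + i · x. Evaluating each term at x = -3:
  Term 0 contributes 9 + 0 · -3 = 9
  Term 1 contributes 7 + 1 · -3 = 4
  Term 2 contributes 2 + 2 · -3 = -4
p(-3) = ⊕ of these = min[9, 4, -4] = -4.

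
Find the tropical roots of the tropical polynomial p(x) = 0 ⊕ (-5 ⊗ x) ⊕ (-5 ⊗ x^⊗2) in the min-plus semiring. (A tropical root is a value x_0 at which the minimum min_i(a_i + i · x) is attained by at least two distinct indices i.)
Roots: {0, 5}

Each tropical root is a break point of the lower envelope of the lines y = a_i + i · x (there are 3 lines, with slopes 0, 1, ..., 2). Only the lines that attain the minimum somewhere contribute to roots; other lines are dominated. Here the surviving (envelope) indices are i = 2, i = 1, i = 0.
Intersections between consecutive envelope lines give the roots: for adjacent envelope indices i < j the intersection is x = (a_i − a_j) / (j − i). Reading off the sorted break points: {0, 5}.
Verification: at each break x_0, at least two indices attain the minimum of min_i(a_i + i · x_0).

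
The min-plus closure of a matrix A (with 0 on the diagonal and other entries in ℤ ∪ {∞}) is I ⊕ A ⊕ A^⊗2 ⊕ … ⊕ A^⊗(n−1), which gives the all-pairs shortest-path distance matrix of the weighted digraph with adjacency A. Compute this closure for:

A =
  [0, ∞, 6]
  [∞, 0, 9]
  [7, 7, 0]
Closure =
  [0, 13, 6]
  [16, 0, 9]
  [7, 7, 0]

This is the Floyd-Warshall all-pairs shortest-path computation. For each intermediate vertex k = 0, 1, …, 2, update dist[i][j] ← min(dist[i][j], dist[i][k] + dist[k][j]). The final matrix gives, for each (i, j), the minimum total weight of any directed path from i to j (possibly empty when i = j).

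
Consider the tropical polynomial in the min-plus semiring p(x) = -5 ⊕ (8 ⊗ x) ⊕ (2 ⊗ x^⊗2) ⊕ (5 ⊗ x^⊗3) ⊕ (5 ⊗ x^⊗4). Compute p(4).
p(4) = -5

A tropical monomial a ⊗ x^⊗i evaluates to a + i · x. Evaluating each term at x = 4:
  Term 0 contributes -5 + 0 · 4 = -5
  Term 1 contributes 8 + 1 · 4 = 12
  Term 2 contributes 2 + 2 · 4 = 10
  Term 3 contributes 5 + 3 · 4 = 17
  Term 4 contributes 5 + 4 · 4 = 21
p(4) = ⊕ of these = min[-5, 12, 10, 17, 21] = -5.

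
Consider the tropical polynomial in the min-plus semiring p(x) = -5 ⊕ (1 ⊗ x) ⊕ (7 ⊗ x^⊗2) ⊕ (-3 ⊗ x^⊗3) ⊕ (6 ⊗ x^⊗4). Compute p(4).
p(4) = -5

A tropical monomial a ⊗ x^⊗i evaluates to a + i · x. Evaluating each term at x = 4:
  Term 0 contributes -5 + 0 · 4 = -5
  Term 1 contributes 1 + 1 · 4 = 5
  Term 2 contributes 7 + 2 · 4 = 15
  Term 3 contributes -3 + 3 · 4 = 9
  Term 4 contributes 6 + 4 · 4 = 22
p(4) = ⊕ of these = min[-5, 5, 15, 9, 22] = -5.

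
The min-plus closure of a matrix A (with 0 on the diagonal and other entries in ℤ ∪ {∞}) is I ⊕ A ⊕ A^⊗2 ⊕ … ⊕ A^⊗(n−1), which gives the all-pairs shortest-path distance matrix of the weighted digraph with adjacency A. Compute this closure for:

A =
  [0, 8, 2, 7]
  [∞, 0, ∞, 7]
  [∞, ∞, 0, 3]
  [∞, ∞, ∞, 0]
Closure =
  [0, 8, 2, 5]
  [∞, 0, ∞, 7]
  [∞, ∞, 0, 3]
  [∞, ∞, ∞, 0]

This is the Floyd-Warshall all-pairs shortest-path computation. For each intermediate vertex k = 0, 1, …, 3, update dist[i][j] ← min(dist[i][j], dist[i][k] + dist[k][j]). The final matrix gives, for each (i, j), the minimum total weight of any directed path from i to j (possibly empty when i = j).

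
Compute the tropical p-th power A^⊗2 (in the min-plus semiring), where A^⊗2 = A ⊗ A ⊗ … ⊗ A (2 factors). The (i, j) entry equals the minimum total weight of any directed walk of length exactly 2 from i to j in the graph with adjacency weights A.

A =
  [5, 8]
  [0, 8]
A^⊗2 =
  [8, 13]
  [5, 8]

Each entry (A^⊗2)_ij equals the minimum over all length-2 walks i = v_0 → v_1 → … → v_2 = j of Σ_t A[v_t][v_{t+1}]. For example, for (i, j) = (0, 1) we minimise over 2 possible intermediate vertex sequences; the minimum is 13, attained along the walk 0 → 0 → 1.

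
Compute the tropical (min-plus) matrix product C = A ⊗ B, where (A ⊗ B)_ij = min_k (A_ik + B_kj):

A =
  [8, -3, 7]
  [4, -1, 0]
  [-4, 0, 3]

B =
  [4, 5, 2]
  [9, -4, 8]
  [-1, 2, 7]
A ⊗ B =
  [6, -7, 5]
  [-1, -5, 6]
  [0, -4, -2]

Apply the min-plus product entry-by-entry:
  C[0][0] = min over k of (A[0][0] + B[0][0] = 8 + 4 = 12, A[0][1] + B[1][0] = -3 + 9 = 6, A[0][2] + B[2][0] = 7 + -1 = 6) = 6 (attained at k = 1)
  C[0][1] = min over k of (A[0][0] + B[0][1] = 8 + 5 = 13, A[0][1] + B[1][1] = -3 + -4 = -7, A[0][2] + B[2][1] = 7 + 2 = 9) = -7 (attained at k = 1)
  C[0][2] = min over k of (A[0][0] + B[0][2] = 8 + 2 = 10, A[0][1] + B[1][2] = -3 + 8 = 5, A[0][2] + B[2][2] = 7 + 7 = 14) = 5 (attained at k = 1)
  C[1][0] = min over k of (A[1][0] + B[0][0] = 4 + 4 = 8, A[1][1] + B[1][0] = -1 + 9 = 8, A[1][2] + B[2][0] = 0 + -1 = -1) = -1 (attained at k = 2)
  C[1][1] = min over k of (A[1][0] + B[0][1] = 4 + 5 = 9, A[1][1] + B[1][1] = -1 + -4 = -5, A[1][2] + B[2][1] = 0 + 2 = 2) = -5 (attained at k = 1)
  C[1][2] = min over k of (A[1][0] + B[0][2] = 4 + 2 = 6, A[1][1] + B[1][2] = -1 + 8 = 7, A[1][2] + B[2][2] = 0 + 7 = 7) = 6 (attained at k = 0)
  C[2][0] = min over k of (A[2][0] + B[0][0] = -4 + 4 = 0, A[2][1] + B[1][0] = 0 + 9 = 9, A[2][2] + B[2][0] = 3 + -1 = 2) = 0 (attained at k = 0)
  C[2][1] = min over k of (A[2][0] + B[0][1] = -4 + 5 = 1, A[2][1] + B[1][1] = 0 + -4 = -4, A[2][2] + B[2][1] = 3 + 2 = 5) = -4 (attained at k = 1)
  C[2][2] = min over k of (A[2][0] + B[0][2] = -4 + 2 = -2, A[2][1] + B[1][2] = 0 + 8 = 8, A[2][2] + B[2][2] = 3 + 7 = 10) = -2 (attained at k = 0)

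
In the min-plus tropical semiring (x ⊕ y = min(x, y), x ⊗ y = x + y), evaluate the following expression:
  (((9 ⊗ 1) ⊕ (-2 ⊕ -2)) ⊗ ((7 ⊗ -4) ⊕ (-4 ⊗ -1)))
(((9 ⊗ 1) ⊕ (-2 ⊕ -2)) ⊗ ((7 ⊗ -4) ⊕ (-4 ⊗ -1))) = -7

Expand innermost to outermost. Recall ⊕ takes the minimum of its arguments and ⊗ takes their sum. Working out the expression (((9 ⊗ 1) ⊕ (-2 ⊕ -2)) ⊗ ((7 ⊗ -4) ⊕ (-4 ⊗ -1))) gives -7.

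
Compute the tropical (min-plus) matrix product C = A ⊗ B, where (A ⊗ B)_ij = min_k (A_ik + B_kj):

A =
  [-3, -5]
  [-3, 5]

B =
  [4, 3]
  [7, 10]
A ⊗ B =
  [1, 0]
  [1, 0]

Apply the min-plus product entry-by-entry:
  C[0][0] = min over k of (A[0][0] + B[0][0] = -3 + 4 = 1, A[0][1] + B[1][0] = -5 + 7 = 2) = 1 (attained at k = 0)
  C[0][1] = min over k of (A[0][0] + B[0][1] = -3 + 3 = 0, A[0][1] + B[1][1] = -5 + 10 = 5) = 0 (attained at k = 0)
  C[1][0] = min over k of (A[1][0] + B[0][0] = -3 + 4 = 1, A[1][1] + B[1][0] = 5 + 7 = 12) = 1 (attained at k = 0)
  C[1][1] = min over k of (A[1][0] + B[0][1] = -3 + 3 = 0, A[1][1] + B[1][1] = 5 + 10 = 15) = 0 (attained at k = 0)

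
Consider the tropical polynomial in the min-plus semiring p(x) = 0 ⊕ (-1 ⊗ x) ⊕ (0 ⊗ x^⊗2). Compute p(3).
p(3) = 0

A tropical monomial a ⊗ x^⊗i evaluates to a + i · x. Evaluating each term at x = 3:
  Term 0 contributes 0 + 0 · 3 = 0
  Term 1 contributes -1 + 1 · 3 = 2
  Term 2 contributes 0 + 2 · 3 = 6
p(3) = ⊕ of these = min[0, 2, 6] = 0.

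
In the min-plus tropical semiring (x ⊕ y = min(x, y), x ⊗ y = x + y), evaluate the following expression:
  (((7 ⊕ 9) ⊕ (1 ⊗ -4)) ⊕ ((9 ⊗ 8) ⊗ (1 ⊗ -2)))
(((7 ⊕ 9) ⊕ (1 ⊗ -4)) ⊕ ((9 ⊗ 8) ⊗ (1 ⊗ -2))) = -3

Expand innermost to outermost. Recall ⊕ takes the minimum of its arguments and ⊗ takes their sum. Working out the expression (((7 ⊕ 9) ⊕ (1 ⊗ -4)) ⊕ ((9 ⊗ 8) ⊗ (1 ⊗ -2))) gives -3.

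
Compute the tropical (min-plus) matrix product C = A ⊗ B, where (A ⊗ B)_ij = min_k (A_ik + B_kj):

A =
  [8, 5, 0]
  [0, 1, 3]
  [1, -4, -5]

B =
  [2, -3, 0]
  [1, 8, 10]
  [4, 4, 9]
A ⊗ B =
  [4, 4, 8]
  [2, -3, 0]
  [-3, -2, 1]

Apply the min-plus product entry-by-entry:
  C[0][0] = min over k of (A[0][0] + B[0][0] = 8 + 2 = 10, A[0][1] + B[1][0] = 5 + 1 = 6, A[0][2] + B[2][0] = 0 + 4 = 4) = 4 (attained at k = 2)
  C[0][1] = min over k of (A[0][0] + B[0][1] = 8 + -3 = 5, A[0][1] + B[1][1] = 5 + 8 = 13, A[0][2] + B[2][1] = 0 + 4 = 4) = 4 (attained at k = 2)
  C[0][2] = min over k of (A[0][0] + B[0][2] = 8 + 0 = 8, A[0][1] + B[1][2] = 5 + 10 = 15, A[0][2] + B[2][2] = 0 + 9 = 9) = 8 (attained at k = 0)
  C[1][0] = min over k of (A[1][0] + B[0][0] = 0 + 2 = 2, A[1][1] + B[1][0] = 1 + 1 = 2, A[1][2] + B[2][0] = 3 + 4 = 7) = 2 (attained at k = 0)
  C[1][1] = min over k of (A[1][0] + B[0][1] = 0 + -3 = -3, A[1][1] + B[1][1] = 1 + 8 = 9, A[1][2] + B[2][1] = 3 + 4 = 7) = -3 (attained at k = 0)
  C[1][2] = min over k of (A[1][0] + B[0][2] = 0 + 0 = 0, A[1][1] + B[1][2] = 1 + 10 = 11, A[1][2] + B[2][2] = 3 + 9 = 12) = 0 (attained at k = 0)
  C[2][0] = min over k of (A[2][0] + B[0][0] = 1 + 2 = 3, A[2][1] + B[1][0] = -4 + 1 = -3, A[2][2] + B[2][0] = -5 + 4 = -1) = -3 (attained at k = 1)
  C[2][1] = min over k of (A[2][0] + B[0][1] = 1 + -3 = -2, A[2][1] + B[1][1] = -4 + 8 = 4, A[2][2] + B[2][1] = -5 + 4 = -1) = -2 (attained at k = 0)
  C[2][2] = min over k of (A[2][0] + B[0][2] = 1 + 0 = 1, A[2][1] + B[1][2] = -4 + 10 = 6, A[2][2] + B[2][2] = -5 + 9 = 4) = 1 (attained at k = 0)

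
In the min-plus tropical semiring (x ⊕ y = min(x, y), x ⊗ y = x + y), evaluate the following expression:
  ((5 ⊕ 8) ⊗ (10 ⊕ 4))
((5 ⊕ 8) ⊗ (10 ⊕ 4)) = 9

Expand innermost to outermost. Recall ⊕ takes the minimum of its arguments and ⊗ takes their sum. Working out the expression ((5 ⊕ 8) ⊗ (10 ⊕ 4)) gives 9.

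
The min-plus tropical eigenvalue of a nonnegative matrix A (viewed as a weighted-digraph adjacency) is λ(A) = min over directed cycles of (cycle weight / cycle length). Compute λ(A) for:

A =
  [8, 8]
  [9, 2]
λ(A) = 2

Enumerate directed cycles and compute their means (weight / length). Sample:
  cycle 0 → 0: weight = 8, length = 1, mean = 8/1 ≈ 8.000
  cycle 1 → 1: weight = 2, length = 1, mean = 2/1 ≈ 2.000
  cycle 0 → 1 → 0: weight = 17, length = 2, mean = 17/2 ≈ 8.500
  cycle 1 → 0 → 1: weight = 17, length = 2, mean = 17/2 ≈ 8.500
Minimum mean = 2.000, attained e.g. along the cycle 1 → 1 with weight 2 and length 1. So λ(A) = 2/1 = 2.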